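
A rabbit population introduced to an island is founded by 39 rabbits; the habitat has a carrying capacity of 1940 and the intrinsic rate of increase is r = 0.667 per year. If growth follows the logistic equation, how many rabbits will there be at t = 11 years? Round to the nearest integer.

1880 rabbits

A = (K − N₀)/N₀ = (1940 − 39)/39 = 48.744.
N(t) = K/(1 + A·e^(−rt)) = 1940/(1 + 48.744×e^(−0.667×11)).
e^(−7.337) = 0.000651; denominator = 1 + 48.744×0.000651 = 1.0317.
N = 1940/1.0317 = 1880.33.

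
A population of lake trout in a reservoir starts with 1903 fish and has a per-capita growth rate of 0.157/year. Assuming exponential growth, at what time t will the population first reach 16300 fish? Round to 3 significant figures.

13.7 years

Set N₀·e^(rt) = 16300: e^(0.157·t) = 16300/1903 = 8.5654.
0.157·t = ln(8.5654) = 2.1477, so t = 2.1477/0.157 = 13.68.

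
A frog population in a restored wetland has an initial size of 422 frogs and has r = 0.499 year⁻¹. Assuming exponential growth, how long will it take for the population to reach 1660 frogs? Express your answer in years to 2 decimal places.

2.74 years

Set N₀·e^(rt) = 1660: e^(0.499·t) = 1660/422 = 3.9336.
0.499·t = ln(3.9336) = 1.3696, so t = 1.3696/0.499 = 2.7446.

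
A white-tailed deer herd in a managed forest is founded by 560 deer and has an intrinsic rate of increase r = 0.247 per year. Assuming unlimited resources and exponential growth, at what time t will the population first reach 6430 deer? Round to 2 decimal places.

9.88 years

Set N₀·e^(rt) = 6430: e^(0.247·t) = 6430/560 = 11.482.
0.247·t = ln(11.482) = 2.4408, so t = 2.4408/0.247 = 9.8818.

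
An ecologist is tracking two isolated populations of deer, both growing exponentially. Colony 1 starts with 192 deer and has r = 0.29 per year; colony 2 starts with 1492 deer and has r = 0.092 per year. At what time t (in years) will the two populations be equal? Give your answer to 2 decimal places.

Set 192·e^(0.29t) = 1492·e^(0.092t).
e^((0.29 − 0.092)t) = 1492/192 → e^(0.198·t) = 7.7708.
0.198·t = ln(7.7708) = 2.0504, so t = 2.0504/0.198 = 10.355.

10.36 years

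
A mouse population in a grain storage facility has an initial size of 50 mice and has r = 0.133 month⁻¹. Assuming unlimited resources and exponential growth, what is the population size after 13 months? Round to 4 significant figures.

281.8 mice

N(t) = N₀·e^(rt) = 50 × e^(0.133×13) = 50 × e^1.729.
e^1.729 ≈ 5.635, so N ≈ 50 × 5.635 = 281.751.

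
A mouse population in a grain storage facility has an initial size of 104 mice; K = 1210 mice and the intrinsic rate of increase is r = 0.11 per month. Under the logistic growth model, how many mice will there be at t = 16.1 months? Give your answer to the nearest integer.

431 mice

A = (K − N₀)/N₀ = (1210 − 104)/104 = 10.635.
N(t) = K/(1 + A·e^(−rt)) = 1210/(1 + 10.635×e^(−0.11×16.1)).
e^(−1.771) = 0.17016; denominator = 1 + 10.635×0.17016 = 2.8096.
N = 1210/2.8096 = 430.664.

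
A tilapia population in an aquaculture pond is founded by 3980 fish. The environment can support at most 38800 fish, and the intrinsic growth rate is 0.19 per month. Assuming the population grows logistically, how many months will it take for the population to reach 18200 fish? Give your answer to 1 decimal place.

A = (K − N₀)/N₀ = (38800 − 3980)/3980 = 8.7487.
Solve 38800/(1 + 8.7487·e^(−0.19t)) = 18200: 1 + 8.7487·e^(−0.19t) = 2.1319, so e^(−0.19t) = 0.129375.
−0.19·t = ln(0.129375) = -2.045, so t = 2.045/0.19 = 10.763.

10.8 months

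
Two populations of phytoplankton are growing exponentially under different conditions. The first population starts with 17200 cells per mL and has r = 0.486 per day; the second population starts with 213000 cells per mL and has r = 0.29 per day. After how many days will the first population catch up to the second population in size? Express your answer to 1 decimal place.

12.8 days

Set 17200·e^(0.486t) = 213000·e^(0.29t).
e^((0.486 − 0.29)t) = 213000/17200 → e^(0.196·t) = 12.384.
0.196·t = ln(12.384) = 2.5164, so t = 2.5164/0.196 = 12.839.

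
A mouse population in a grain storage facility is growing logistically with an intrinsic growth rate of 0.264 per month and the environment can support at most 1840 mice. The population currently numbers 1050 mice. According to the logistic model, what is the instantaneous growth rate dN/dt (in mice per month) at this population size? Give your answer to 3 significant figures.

dN/dt = rN(1 − N/K) = 0.264 × 1050 × (1 − 1050/1840).
1 − 1050/1840 = 0.42935; dN/dt = 0.264 × 1050 × 0.42935 = 119.02.

119 mice per month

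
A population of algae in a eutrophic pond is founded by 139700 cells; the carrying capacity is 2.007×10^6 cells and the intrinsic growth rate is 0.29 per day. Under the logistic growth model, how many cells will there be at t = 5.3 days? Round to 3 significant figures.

518000 cells

A = (K − N₀)/N₀ = (2.007×10^6 − 139700)/139700 = 13.366.
N(t) = K/(1 + A·e^(−rt)) = 2.007×10^6/(1 + 13.366×e^(−0.29×5.3)).
e^(−1.537) = 0.21503; denominator = 1 + 13.366×0.21503 = 3.8741.
N = 2.007×10^6/3.8741 = 518051.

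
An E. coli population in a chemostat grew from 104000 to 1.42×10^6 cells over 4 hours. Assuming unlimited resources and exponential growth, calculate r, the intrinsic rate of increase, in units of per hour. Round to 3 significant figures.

0.654 per hour

From N(t) = N₀·e^(rt): e^(r·4) = 1.42×10^6/104000 = 13.654.
r·4 = ln(13.654) = 2.614, so r = 2.614/4 = 0.65351.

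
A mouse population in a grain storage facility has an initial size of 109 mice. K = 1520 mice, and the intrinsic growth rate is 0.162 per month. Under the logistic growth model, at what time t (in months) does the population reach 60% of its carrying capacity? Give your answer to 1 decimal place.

18.3 months

A = (K − N₀)/N₀ = (1520 − 109)/109 = 12.945.
Solve 1520/(1 + 12.945·e^(−0.162t)) = 912: 1 + 12.945·e^(−0.162t) = 1.6667, so e^(−0.162t) = 0.0515001.
−0.162·t = ln(0.0515001) = -2.9662, so t = 2.9662/0.162 = 18.31.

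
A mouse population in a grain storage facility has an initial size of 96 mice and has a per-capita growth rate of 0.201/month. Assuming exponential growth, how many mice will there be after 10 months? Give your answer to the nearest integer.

716 mice

N(t) = N₀·e^(rt) = 96 × e^(0.201×10) = 96 × e^2.01.
e^2.01 ≈ 7.4633, so N ≈ 96 × 7.4633 = 716.478.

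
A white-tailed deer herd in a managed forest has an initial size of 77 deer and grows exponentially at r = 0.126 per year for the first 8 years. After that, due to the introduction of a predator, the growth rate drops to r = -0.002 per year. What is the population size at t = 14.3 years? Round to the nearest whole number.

Phase 1: N(8) = 77·e^(0.126×8) = 77·e^1.008 = 210.989.
Phase 2 runs for 14.3 − 8 = 6.3 years at r = -0.002.
N(14.3) = 210.989·e^(-0.002×6.3) = 210.989·e^-0.0126 = 208.347.

208 deer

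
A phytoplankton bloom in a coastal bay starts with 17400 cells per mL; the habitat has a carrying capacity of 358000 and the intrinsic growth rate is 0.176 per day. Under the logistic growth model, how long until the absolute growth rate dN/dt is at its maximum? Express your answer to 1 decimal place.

16.9 days

Logistic growth is fastest at N = K/2 = 179000.
A = (K − N₀)/N₀ = 19.575. Set K/(1 + A·e^(−rt)) = K/2 → A·e^(−rt) = 1.
e^(−0.176t) = 1/19.575 = 0.0510863, so t = ln(19.575)/0.176 = 2.9742/0.176 = 16.899.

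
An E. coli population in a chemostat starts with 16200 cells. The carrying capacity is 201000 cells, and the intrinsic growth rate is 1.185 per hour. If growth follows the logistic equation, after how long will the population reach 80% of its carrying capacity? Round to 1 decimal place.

A = (K − N₀)/N₀ = (201000 − 16200)/16200 = 11.407.
Solve 201000/(1 + 11.407·e^(−1.185t)) = 160800: 1 + 11.407·e^(−1.185t) = 1.25, so e^(−1.185t) = 0.0219156.
−1.185·t = ln(0.0219156) = -3.8206, so t = 3.8206/1.185 = 3.2241.

3.2 hours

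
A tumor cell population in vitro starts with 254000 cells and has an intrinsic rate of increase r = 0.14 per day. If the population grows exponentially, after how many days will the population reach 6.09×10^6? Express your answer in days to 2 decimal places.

Set N₀·e^(rt) = 6.09×10^6: e^(0.14·t) = 6.09×10^6/254000 = 23.976.
0.14·t = ln(23.976) = 3.1771, so t = 3.1771/0.14 = 22.693.

22.69 days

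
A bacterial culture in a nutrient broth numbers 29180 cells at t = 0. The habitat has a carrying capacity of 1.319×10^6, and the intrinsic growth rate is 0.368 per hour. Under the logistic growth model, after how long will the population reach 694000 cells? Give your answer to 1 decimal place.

A = (K − N₀)/N₀ = (1.319×10^6 − 29180)/29180 = 44.202.
Solve 1.319×10^6/(1 + 44.202·e^(−0.368t)) = 694000: 1 + 44.202·e^(−0.368t) = 1.9006, so e^(−0.368t) = 0.020374.
−0.368·t = ln(0.020374) = -3.8935, so t = 3.8935/0.368 = 10.58.

10.6 hours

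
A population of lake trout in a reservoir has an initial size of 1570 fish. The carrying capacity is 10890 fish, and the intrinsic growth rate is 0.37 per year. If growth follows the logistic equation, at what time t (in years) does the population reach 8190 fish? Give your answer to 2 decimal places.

7.81 years

A = (K − N₀)/N₀ = (10890 − 1570)/1570 = 5.9363.
Solve 10890/(1 + 5.9363·e^(−0.37t)) = 8190: 1 + 5.9363·e^(−0.37t) = 1.3297, so e^(−0.37t) = 0.0555346.
−0.37·t = ln(0.0555346) = -2.8907, so t = 2.8907/0.37 = 7.8128.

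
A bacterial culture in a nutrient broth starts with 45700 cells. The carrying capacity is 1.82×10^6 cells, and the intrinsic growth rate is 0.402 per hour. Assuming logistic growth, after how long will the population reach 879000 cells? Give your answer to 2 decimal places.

A = (K − N₀)/N₀ = (1.82×10^6 − 45700)/45700 = 38.825.
Solve 1.82×10^6/(1 + 38.825·e^(−0.402t)) = 879000: 1 + 38.825·e^(−0.402t) = 2.0705, so e^(−0.402t) = 0.0275734.
−0.402·t = ln(0.0275734) = -3.5909, so t = 3.5909/0.402 = 8.9326.

8.93 hours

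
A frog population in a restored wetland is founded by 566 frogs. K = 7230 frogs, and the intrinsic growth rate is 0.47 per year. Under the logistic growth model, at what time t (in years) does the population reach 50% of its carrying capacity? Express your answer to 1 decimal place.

A = (K − N₀)/N₀ = (7230 − 566)/566 = 11.774.
Solve 7230/(1 + 11.774·e^(−0.47t)) = 3615: 1 + 11.774·e^(−0.47t) = 2, so e^(−0.47t) = 0.084934.
−0.47·t = ln(0.084934) = -2.4659, so t = 2.4659/0.47 = 5.2466.

5.2 years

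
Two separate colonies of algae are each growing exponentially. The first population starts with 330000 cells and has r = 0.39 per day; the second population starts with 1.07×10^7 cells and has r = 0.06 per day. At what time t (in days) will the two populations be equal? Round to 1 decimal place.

10.5 days

Set 330000·e^(0.39t) = 1.07×10^7·e^(0.06t).
e^((0.39 − 0.06)t) = 1.07×10^7/330000 → e^(0.33·t) = 32.424.
0.33·t = ln(32.424) = 3.4789, so t = 3.4789/0.33 = 10.542.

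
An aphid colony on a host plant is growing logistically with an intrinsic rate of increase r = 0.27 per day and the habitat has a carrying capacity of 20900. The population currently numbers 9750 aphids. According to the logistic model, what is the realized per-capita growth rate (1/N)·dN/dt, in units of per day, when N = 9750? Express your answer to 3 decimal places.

0.144 per day

(1/N)·dN/dt = r(1 − N/K) = 0.27 × (1 − 9750/20900).
= 0.27 × 0.53349 = 0.14404.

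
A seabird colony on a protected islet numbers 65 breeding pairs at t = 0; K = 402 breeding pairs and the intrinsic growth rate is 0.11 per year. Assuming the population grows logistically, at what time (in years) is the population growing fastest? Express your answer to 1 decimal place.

15.0 years

Logistic growth is fastest at N = K/2 = 201.
A = (K − N₀)/N₀ = 5.1846. Set K/(1 + A·e^(−rt)) = K/2 → A·e^(−rt) = 1.
e^(−0.11t) = 1/5.1846 = 0.192878, so t = ln(5.1846)/0.11 = 1.6457/0.11 = 14.961.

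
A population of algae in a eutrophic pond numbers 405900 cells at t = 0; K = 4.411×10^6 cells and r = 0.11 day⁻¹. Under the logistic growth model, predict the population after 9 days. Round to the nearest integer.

945263 cells

A = (K − N₀)/N₀ = (4.411×10^6 − 405900)/405900 = 9.8672.
N(t) = K/(1 + A·e^(−rt)) = 4.411×10^6/(1 + 9.8672×e^(−0.11×9)).
e^(−0.99) = 0.37158; denominator = 1 + 9.8672×0.37158 = 4.6664.
N = 4.411×10^6/4.6664 = 945263.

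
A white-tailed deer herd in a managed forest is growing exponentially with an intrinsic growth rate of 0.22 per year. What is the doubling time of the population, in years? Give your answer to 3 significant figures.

Doubling time t_d = ln(2)/r = 0.6931/0.22 = 3.1507.

3.15 years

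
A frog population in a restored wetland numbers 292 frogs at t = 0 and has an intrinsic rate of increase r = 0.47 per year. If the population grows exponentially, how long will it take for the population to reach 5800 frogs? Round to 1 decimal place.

Set N₀·e^(rt) = 5800: e^(0.47·t) = 5800/292 = 19.863.
0.47·t = ln(19.863) = 2.9889, so t = 2.9889/0.47 = 6.3593.

6.4 years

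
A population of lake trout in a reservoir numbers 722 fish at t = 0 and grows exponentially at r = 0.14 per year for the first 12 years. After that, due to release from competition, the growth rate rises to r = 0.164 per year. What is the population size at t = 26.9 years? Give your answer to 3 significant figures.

Phase 1: N(12) = 722·e^(0.14×12) = 722·e^1.68 = 3873.93.
Phase 2 runs for 26.9 − 12 = 14.9 years at r = 0.164.
N(26.9) = 3873.93·e^(0.164×14.9) = 3873.93·e^2.444 = 44606.1.

44600 fish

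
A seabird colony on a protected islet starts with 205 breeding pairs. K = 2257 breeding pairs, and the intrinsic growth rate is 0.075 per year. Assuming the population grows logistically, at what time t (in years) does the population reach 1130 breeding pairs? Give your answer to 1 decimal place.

A = (K − N₀)/N₀ = (2257 − 205)/205 = 10.01.
Solve 2257/(1 + 10.01·e^(−0.075t)) = 1130: 1 + 10.01·e^(−0.075t) = 1.9973, so e^(−0.075t) = 0.0996373.
−0.075·t = ln(0.0996373) = -2.3062, so t = 2.3062/0.075 = 30.75.

30.7 years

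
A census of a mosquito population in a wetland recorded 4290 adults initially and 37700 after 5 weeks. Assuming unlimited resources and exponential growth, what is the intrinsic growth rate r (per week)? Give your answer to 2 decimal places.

0.43 per week

From N(t) = N₀·e^(rt): e^(r·5) = 37700/4290 = 8.7879.
r·5 = ln(8.7879) = 2.1734, so r = 2.1734/5 = 0.43467.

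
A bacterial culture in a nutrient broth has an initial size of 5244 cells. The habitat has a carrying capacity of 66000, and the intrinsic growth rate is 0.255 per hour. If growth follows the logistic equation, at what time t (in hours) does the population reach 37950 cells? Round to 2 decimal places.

A = (K − N₀)/N₀ = (66000 − 5244)/5244 = 11.586.
Solve 66000/(1 + 11.586·e^(−0.255t)) = 37950: 1 + 11.586·e^(−0.255t) = 1.7391, so e^(−0.255t) = 0.0637962.
−0.255·t = ln(0.0637962) = -2.7521, so t = 2.7521/0.255 = 10.792.

10.79 hours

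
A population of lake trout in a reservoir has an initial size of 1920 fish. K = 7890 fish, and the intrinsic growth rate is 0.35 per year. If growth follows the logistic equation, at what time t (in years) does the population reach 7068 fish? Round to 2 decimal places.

9.39 years

A = (K − N₀)/N₀ = (7890 − 1920)/1920 = 3.1094.
Solve 7890/(1 + 3.1094·e^(−0.35t)) = 7068: 1 + 3.1094·e^(−0.35t) = 1.1163, so e^(−0.35t) = 0.0374026.
−0.35·t = ln(0.0374026) = -3.286, so t = 3.286/0.35 = 9.3886.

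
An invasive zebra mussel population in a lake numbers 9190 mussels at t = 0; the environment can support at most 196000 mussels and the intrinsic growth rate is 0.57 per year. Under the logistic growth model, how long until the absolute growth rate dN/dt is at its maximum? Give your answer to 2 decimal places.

5.28 years

Logistic growth is fastest at N = K/2 = 98000.
A = (K − N₀)/N₀ = 20.328. Set K/(1 + A·e^(−rt)) = K/2 → A·e^(−rt) = 1.
e^(−0.57t) = 1/20.328 = 0.0491944, so t = ln(20.328)/0.57 = 3.012/0.57 = 5.2842.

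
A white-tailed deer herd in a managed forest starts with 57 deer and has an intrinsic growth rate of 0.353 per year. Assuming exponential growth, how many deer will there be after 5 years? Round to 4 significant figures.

N(t) = N₀·e^(rt) = 57 × e^(0.353×5) = 57 × e^1.765.
e^1.765 ≈ 5.8416, so N ≈ 57 × 5.8416 = 332.97.

333.0 deer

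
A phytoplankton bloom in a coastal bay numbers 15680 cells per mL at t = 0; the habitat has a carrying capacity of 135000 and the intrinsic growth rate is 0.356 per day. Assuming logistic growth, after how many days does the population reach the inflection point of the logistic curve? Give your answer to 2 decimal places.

5.70 days

Logistic growth is fastest at N = K/2 = 67500.
A = (K − N₀)/N₀ = 7.6097. Set K/(1 + A·e^(−rt)) = K/2 → A·e^(−rt) = 1.
e^(−0.356t) = 1/7.6097 = 0.131411, so t = ln(7.6097)/0.356 = 2.0294/0.356 = 5.7006.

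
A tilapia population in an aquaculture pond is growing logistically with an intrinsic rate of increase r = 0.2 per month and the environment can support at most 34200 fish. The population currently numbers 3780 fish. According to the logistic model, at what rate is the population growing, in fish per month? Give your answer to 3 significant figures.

672 fish per month

dN/dt = rN(1 − N/K) = 0.2 × 3780 × (1 − 3780/34200).
1 − 3780/34200 = 0.88947; dN/dt = 0.2 × 3780 × 0.88947 = 672.44.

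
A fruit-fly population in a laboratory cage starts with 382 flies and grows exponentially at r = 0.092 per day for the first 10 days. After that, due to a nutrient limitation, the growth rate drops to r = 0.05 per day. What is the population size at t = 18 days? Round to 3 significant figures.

1430 flies

Phase 1: N(10) = 382·e^(0.092×10) = 382·e^0.92 = 958.549.
Phase 2 runs for 18 − 10 = 8 days at r = 0.05.
N(18) = 958.549·e^(0.05×8) = 958.549·e^0.4 = 1429.99.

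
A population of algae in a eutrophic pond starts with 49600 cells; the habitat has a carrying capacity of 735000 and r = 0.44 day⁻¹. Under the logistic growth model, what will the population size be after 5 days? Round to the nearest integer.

A = (K − N₀)/N₀ = (735000 − 49600)/49600 = 13.819.
N(t) = K/(1 + A·e^(−rt)) = 735000/(1 + 13.819×e^(−0.44×5)).
e^(−2.2) = 0.1108; denominator = 1 + 13.819×0.1108 = 2.5311.
N = 735000/2.5311 = 290383.

290383 cells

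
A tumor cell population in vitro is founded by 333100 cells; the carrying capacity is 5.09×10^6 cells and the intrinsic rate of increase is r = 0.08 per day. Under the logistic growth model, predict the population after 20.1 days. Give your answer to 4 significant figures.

1319000 cells

A = (K − N₀)/N₀ = (5.09×10^6 − 333100)/333100 = 14.281.
N(t) = K/(1 + A·e^(−rt)) = 5.09×10^6/(1 + 14.281×e^(−0.08×20.1)).
e^(−1.608) = 0.20029; denominator = 1 + 14.281×0.20029 = 3.8602.
N = 5.09×10^6/3.8602 = 1.318568×10^6.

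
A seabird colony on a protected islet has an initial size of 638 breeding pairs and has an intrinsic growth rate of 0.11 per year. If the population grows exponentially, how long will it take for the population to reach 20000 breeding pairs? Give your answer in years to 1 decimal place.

Set N₀·e^(rt) = 20000: e^(0.11·t) = 20000/638 = 31.348.
0.11·t = ln(31.348) = 3.4451, so t = 3.4451/0.11 = 31.32.

31.3 years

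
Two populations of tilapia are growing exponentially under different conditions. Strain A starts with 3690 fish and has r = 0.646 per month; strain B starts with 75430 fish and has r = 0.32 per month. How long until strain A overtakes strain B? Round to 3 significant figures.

9.26 months

Set 3690·e^(0.646t) = 75430·e^(0.32t).
e^((0.646 − 0.32)t) = 75430/3690 → e^(0.326·t) = 20.442.
0.326·t = ln(20.442) = 3.0176, so t = 3.0176/0.326 = 9.2564.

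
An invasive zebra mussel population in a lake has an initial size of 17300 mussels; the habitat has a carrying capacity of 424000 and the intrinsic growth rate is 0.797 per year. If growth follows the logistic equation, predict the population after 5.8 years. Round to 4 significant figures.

344400 mussels

A = (K − N₀)/N₀ = (424000 − 17300)/17300 = 23.509.
N(t) = K/(1 + A·e^(−rt)) = 424000/(1 + 23.509×e^(−0.797×5.8)).
e^(−4.623) = 0.0098272; denominator = 1 + 23.509×0.0098272 = 1.231.
N = 424000/1.231 = 344429.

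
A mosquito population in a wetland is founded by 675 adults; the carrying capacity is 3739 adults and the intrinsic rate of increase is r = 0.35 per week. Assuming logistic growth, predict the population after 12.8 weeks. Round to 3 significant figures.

A = (K − N₀)/N₀ = (3739 − 675)/675 = 4.5393.
N(t) = K/(1 + A·e^(−rt)) = 3739/(1 + 4.5393×e^(−0.35×12.8)).
e^(−4.48) = 0.011333; denominator = 1 + 4.5393×0.011333 = 1.0514.
N = 3739/1.0514 = 3556.06.

3560 adults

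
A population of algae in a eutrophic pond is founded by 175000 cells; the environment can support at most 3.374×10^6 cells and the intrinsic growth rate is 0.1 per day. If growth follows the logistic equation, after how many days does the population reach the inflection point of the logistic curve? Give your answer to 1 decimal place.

Logistic growth is fastest at N = K/2 = 1.687×10^6.
A = (K − N₀)/N₀ = 18.28. Set K/(1 + A·e^(−rt)) = K/2 → A·e^(−rt) = 1.
e^(−0.1t) = 1/18.28 = 0.0547046, so t = ln(18.28)/0.1 = 2.9058/0.1 = 29.058.

29.1 days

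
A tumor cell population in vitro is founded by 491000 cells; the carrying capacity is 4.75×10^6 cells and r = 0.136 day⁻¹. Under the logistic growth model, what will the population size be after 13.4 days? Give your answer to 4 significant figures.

A = (K − N₀)/N₀ = (4.75×10^6 − 491000)/491000 = 8.6741.
N(t) = K/(1 + A·e^(−rt)) = 4.75×10^6/(1 + 8.6741×e^(−0.136×13.4)).
e^(−1.822) = 0.16164; denominator = 1 + 8.6741×0.16164 = 2.4021.
N = 4.75×10^6/2.4021 = 1.977466×10^6.

1977000 cells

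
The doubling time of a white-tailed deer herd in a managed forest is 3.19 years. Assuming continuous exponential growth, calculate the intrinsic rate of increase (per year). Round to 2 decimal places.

0.22 per year

r = ln(2)/t_d = 0.6931/3.19 = 0.21729.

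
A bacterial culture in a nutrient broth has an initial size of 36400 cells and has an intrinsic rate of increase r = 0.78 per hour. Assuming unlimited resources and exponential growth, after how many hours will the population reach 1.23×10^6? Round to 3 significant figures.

4.51 hours

Set N₀·e^(rt) = 1.23×10^6: e^(0.78·t) = 1.23×10^6/36400 = 33.791.
0.78·t = ln(33.791) = 3.5202, so t = 3.5202/0.78 = 4.5131.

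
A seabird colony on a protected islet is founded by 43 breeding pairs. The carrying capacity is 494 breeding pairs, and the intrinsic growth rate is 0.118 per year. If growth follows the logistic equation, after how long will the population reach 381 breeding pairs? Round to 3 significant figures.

30.2 years

A = (K − N₀)/N₀ = (494 − 43)/43 = 10.488.
Solve 494/(1 + 10.488·e^(−0.118t)) = 381: 1 + 10.488·e^(−0.118t) = 1.2966, so e^(−0.118t) = 0.0282778.
−0.118·t = ln(0.0282778) = -3.5657, so t = 3.5657/0.118 = 30.218.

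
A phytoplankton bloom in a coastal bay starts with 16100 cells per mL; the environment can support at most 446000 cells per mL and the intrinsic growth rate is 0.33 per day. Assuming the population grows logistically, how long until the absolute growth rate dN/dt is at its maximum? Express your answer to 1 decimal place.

Logistic growth is fastest at N = K/2 = 223000.
A = (K − N₀)/N₀ = 26.702. Set K/(1 + A·e^(−rt)) = K/2 → A·e^(−rt) = 1.
e^(−0.33t) = 1/26.702 = 0.0374506, so t = ln(26.702)/0.33 = 3.2847/0.33 = 9.9537.

10.0 days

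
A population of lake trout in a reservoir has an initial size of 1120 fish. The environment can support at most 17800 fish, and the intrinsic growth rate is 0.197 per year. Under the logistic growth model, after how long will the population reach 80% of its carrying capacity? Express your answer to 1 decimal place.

20.7 years

A = (K − N₀)/N₀ = (17800 − 1120)/1120 = 14.893.
Solve 17800/(1 + 14.893·e^(−0.197t)) = 14240: 1 + 14.893·e^(−0.197t) = 1.25, so e^(−0.197t) = 0.0167866.
−0.197·t = ln(0.0167866) = -4.0872, so t = 4.0872/0.197 = 20.747.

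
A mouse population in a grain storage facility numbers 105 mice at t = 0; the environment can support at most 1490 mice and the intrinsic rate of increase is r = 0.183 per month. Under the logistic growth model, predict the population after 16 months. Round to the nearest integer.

874 mice

A = (K − N₀)/N₀ = (1490 − 105)/105 = 13.19.
N(t) = K/(1 + A·e^(−rt)) = 1490/(1 + 13.19×e^(−0.183×16)).
e^(−2.928) = 0.053504; denominator = 1 + 13.19×0.053504 = 1.7057.
N = 1490/1.7057 = 873.52.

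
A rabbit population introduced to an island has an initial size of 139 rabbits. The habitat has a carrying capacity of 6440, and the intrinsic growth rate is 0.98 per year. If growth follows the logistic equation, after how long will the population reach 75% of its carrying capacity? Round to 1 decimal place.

5.0 years

A = (K − N₀)/N₀ = (6440 − 139)/139 = 45.331.
Solve 6440/(1 + 45.331·e^(−0.98t)) = 4830: 1 + 45.331·e^(−0.98t) = 1.3333, so e^(−0.98t) = 0.00735333.
−0.98·t = ln(0.00735333) = -4.9126, so t = 4.9126/0.98 = 5.0129.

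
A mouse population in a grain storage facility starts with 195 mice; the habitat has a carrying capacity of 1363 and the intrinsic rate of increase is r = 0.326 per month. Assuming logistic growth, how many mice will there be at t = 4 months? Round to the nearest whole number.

519 mice

A = (K − N₀)/N₀ = (1363 − 195)/195 = 5.9897.
N(t) = K/(1 + A·e^(−rt)) = 1363/(1 + 5.9897×e^(−0.326×4)).
e^(−1.304) = 0.27144; denominator = 1 + 5.9897×0.27144 = 2.6259.
N = 1363/2.6259 = 519.064.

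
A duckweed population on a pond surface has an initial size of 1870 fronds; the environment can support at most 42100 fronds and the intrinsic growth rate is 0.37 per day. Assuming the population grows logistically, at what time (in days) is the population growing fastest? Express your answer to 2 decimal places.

Logistic growth is fastest at N = K/2 = 21050.
A = (K − N₀)/N₀ = 21.513. Set K/(1 + A·e^(−rt)) = K/2 → A·e^(−rt) = 1.
e^(−0.37t) = 1/21.513 = 0.0464827, so t = ln(21.513)/0.37 = 3.0687/0.37 = 8.2937.

8.29 days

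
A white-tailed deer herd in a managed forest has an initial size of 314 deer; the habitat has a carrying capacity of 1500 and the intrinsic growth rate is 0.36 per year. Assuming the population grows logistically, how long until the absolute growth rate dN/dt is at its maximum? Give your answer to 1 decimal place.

Logistic growth is fastest at N = K/2 = 750.
A = (K − N₀)/N₀ = 3.7771. Set K/(1 + A·e^(−rt)) = K/2 → A·e^(−rt) = 1.
e^(−0.36t) = 1/3.7771 = 0.264755, so t = ln(3.7771)/0.36 = 1.3289/0.36 = 3.6915.

3.7 years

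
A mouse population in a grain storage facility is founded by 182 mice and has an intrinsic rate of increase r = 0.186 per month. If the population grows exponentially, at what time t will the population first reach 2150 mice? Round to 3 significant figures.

Set N₀·e^(rt) = 2150: e^(0.186·t) = 2150/182 = 11.813.
0.186·t = ln(11.813) = 2.4692, so t = 2.4692/0.186 = 13.275.

13.3 months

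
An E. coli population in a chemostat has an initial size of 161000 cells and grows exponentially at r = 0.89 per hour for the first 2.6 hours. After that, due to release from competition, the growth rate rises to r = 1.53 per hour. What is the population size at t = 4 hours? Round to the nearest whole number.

Phase 1: N(2.6) = 161000·e^(0.89×2.6) = 161000·e^2.314 = 1.628483×10^6.
Phase 2 runs for 4 − 2.6 = 1.4 hours at r = 1.53.
N(4) = 1.628483×10^6·e^(1.53×1.4) = 1.628483×10^6·e^2.142 = 1.38689×10^7.

13868902 cells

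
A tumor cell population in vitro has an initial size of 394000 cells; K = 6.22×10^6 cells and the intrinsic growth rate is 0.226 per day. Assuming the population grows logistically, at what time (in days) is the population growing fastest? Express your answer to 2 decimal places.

Logistic growth is fastest at N = K/2 = 3.11×10^6.
A = (K − N₀)/N₀ = 14.787. Set K/(1 + A·e^(−rt)) = K/2 → A·e^(−rt) = 1.
e^(−0.226t) = 1/14.787 = 0.0676279, so t = ln(14.787)/0.226 = 2.6937/0.226 = 11.919.

11.92 days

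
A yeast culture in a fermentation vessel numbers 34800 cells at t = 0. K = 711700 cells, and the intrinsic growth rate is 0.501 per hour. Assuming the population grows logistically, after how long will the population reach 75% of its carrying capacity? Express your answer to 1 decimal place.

8.1 hours

A = (K − N₀)/N₀ = (711700 − 34800)/34800 = 19.451.
Solve 711700/(1 + 19.451·e^(−0.501t)) = 533775: 1 + 19.451·e^(−0.501t) = 1.3333, so e^(−0.501t) = 0.0171369.
−0.501·t = ln(0.0171369) = -4.0665, so t = 4.0665/0.501 = 8.1168.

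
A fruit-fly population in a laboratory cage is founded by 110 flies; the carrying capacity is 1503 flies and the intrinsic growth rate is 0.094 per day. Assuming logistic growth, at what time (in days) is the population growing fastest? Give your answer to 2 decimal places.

Logistic growth is fastest at N = K/2 = 751.5.
A = (K − N₀)/N₀ = 12.664. Set K/(1 + A·e^(−rt)) = K/2 → A·e^(−rt) = 1.
e^(−0.094t) = 1/12.664 = 0.0789663, so t = ln(12.664)/0.094 = 2.5387/0.094 = 27.008.

27.01 days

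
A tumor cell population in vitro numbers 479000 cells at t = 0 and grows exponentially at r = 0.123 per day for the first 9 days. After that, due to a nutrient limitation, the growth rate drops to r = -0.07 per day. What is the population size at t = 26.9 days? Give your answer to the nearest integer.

413932 cells

Phase 1: N(9) = 479000·e^(0.123×9) = 479000·e^1.107 = 1.449104×10^6.
Phase 2 runs for 26.9 − 9 = 17.9 days at r = -0.07.
N(26.9) = 1.449104×10^6·e^(-0.07×17.9) = 1.449104×10^6·e^-1.253 = 413932.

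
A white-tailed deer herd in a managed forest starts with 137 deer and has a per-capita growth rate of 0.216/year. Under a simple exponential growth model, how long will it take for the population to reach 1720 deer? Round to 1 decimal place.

Set N₀·e^(rt) = 1720: e^(0.216·t) = 1720/137 = 12.555.
0.216·t = ln(12.555) = 2.5301, so t = 2.5301/0.216 = 11.713.

11.7 years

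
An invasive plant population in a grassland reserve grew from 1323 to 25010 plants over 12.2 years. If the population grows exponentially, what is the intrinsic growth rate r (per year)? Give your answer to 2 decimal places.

From N(t) = N₀·e^(rt): e^(r·12.2) = 25010/1323 = 18.904.
r·12.2 = ln(18.904) = 2.9394, so r = 2.9394/12.2 = 0.24093.

0.24 per year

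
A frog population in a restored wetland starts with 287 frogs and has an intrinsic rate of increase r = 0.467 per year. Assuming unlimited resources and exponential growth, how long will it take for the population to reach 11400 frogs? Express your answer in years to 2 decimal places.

Set N₀·e^(rt) = 11400: e^(0.467·t) = 11400/287 = 39.721.
0.467·t = ln(39.721) = 3.6819, so t = 3.6819/0.467 = 7.8841.

7.88 years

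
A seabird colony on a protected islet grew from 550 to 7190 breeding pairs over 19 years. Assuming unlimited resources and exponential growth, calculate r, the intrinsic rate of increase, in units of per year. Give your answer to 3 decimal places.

0.135 per year

From N(t) = N₀·e^(rt): e^(r·19) = 7190/550 = 13.073.
r·19 = ln(13.073) = 2.5705, so r = 2.5705/19 = 0.13529.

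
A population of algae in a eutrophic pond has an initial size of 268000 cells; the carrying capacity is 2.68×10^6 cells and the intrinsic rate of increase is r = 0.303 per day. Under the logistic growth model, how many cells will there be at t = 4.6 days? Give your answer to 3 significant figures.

829000 cells

A = (K − N₀)/N₀ = (2.68×10^6 − 268000)/268000 = 9.
N(t) = K/(1 + A·e^(−rt)) = 2.68×10^6/(1 + 9×e^(−0.303×4.6)).
e^(−1.394) = 0.24813; denominator = 1 + 9×0.24813 = 3.2332.
N = 2.68×10^6/3.2332 = 828906.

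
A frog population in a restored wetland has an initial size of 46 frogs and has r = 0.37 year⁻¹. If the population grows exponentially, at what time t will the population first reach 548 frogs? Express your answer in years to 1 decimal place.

Set N₀·e^(rt) = 548: e^(0.37·t) = 548/46 = 11.913.
0.37·t = ln(11.913) = 2.4776, so t = 2.4776/0.37 = 6.6963.

6.7 years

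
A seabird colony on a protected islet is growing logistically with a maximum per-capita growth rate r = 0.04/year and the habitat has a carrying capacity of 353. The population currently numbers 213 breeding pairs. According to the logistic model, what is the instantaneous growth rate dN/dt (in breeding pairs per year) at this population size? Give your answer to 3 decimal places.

dN/dt = rN(1 − N/K) = 0.04 × 213 × (1 − 213/353).
1 − 213/353 = 0.3966; dN/dt = 0.04 × 213 × 0.3966 = 3.379.

3.379 breeding pairs per year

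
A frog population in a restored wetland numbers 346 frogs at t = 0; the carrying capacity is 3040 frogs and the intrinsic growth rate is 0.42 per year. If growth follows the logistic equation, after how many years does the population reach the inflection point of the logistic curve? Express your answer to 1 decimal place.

Logistic growth is fastest at N = K/2 = 1520.
A = (K − N₀)/N₀ = 7.7861. Set K/(1 + A·e^(−rt)) = K/2 → A·e^(−rt) = 1.
e^(−0.42t) = 1/7.7861 = 0.128434, so t = ln(7.7861)/0.42 = 2.0523/0.42 = 4.8865.

4.9 years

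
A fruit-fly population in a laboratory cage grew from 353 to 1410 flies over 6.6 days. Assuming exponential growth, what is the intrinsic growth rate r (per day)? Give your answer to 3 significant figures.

0.210 per day

From N(t) = N₀·e^(rt): e^(r·6.6) = 1410/353 = 3.9943.
r·6.6 = ln(3.9943) = 1.3849, so r = 1.3849/6.6 = 0.20983.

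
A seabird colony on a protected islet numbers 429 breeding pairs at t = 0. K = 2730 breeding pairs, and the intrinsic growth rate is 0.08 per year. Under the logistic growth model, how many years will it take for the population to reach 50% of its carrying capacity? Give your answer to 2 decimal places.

21.00 years

A = (K − N₀)/N₀ = (2730 − 429)/429 = 5.3636.
Solve 2730/(1 + 5.3636·e^(−0.08t)) = 1365: 1 + 5.3636·e^(−0.08t) = 2, so e^(−0.08t) = 0.186441.
−0.08·t = ln(0.186441) = -1.6796, so t = 1.6796/0.08 = 20.996.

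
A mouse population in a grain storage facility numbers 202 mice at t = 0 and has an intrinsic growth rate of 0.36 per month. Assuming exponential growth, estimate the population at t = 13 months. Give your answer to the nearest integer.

21770 mice

N(t) = N₀·e^(rt) = 202 × e^(0.36×13) = 202 × e^4.68.
e^4.68 ≈ 107.77, so N ≈ 202 × 107.77 = 21769.6.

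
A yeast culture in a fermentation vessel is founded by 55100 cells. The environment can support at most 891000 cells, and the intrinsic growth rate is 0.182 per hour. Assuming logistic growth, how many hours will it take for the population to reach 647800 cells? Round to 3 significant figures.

A = (K − N₀)/N₀ = (891000 − 55100)/55100 = 15.171.
Solve 891000/(1 + 15.171·e^(−0.182t)) = 647800: 1 + 15.171·e^(−0.182t) = 1.3754, so e^(−0.182t) = 0.0247468.
−0.182·t = ln(0.0247468) = -3.6991, so t = 3.6991/0.182 = 20.324.

20.3 hours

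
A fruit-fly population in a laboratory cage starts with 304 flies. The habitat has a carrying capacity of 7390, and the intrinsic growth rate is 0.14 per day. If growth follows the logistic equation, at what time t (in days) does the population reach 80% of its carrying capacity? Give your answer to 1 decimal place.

A = (K − N₀)/N₀ = (7390 − 304)/304 = 23.309.
Solve 7390/(1 + 23.309·e^(−0.14t)) = 5912: 1 + 23.309·e^(−0.14t) = 1.25, so e^(−0.14t) = 0.0107254.
−0.14·t = ln(0.0107254) = -4.5351, so t = 4.5351/0.14 = 32.394.

32.4 days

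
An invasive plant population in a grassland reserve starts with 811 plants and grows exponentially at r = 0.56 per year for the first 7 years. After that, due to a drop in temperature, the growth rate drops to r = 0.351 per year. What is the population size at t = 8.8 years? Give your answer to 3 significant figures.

Phase 1: N(7) = 811·e^(0.56×7) = 811·e^3.92 = 40874.8.
Phase 2 runs for 8.8 − 7 = 1.8 years at r = 0.351.
N(8.8) = 40874.8·e^(0.351×1.8) = 40874.8·e^0.6318 = 76885.2.

76900 plants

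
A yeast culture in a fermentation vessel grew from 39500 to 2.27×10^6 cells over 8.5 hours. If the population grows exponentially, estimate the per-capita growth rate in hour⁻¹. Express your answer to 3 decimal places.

From N(t) = N₀·e^(rt): e^(r·8.5) = 2.27×10^6/39500 = 57.468.
r·8.5 = ln(57.468) = 4.0512, so r = 4.0512/8.5 = 0.47662.

0.477 per hour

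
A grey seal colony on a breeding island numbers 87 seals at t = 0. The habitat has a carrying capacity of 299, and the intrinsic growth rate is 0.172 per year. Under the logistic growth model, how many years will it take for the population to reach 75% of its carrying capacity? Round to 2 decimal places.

A = (K − N₀)/N₀ = (299 − 87)/87 = 2.4368.
Solve 299/(1 + 2.4368·e^(−0.172t)) = 224.25: 1 + 2.4368·e^(−0.172t) = 1.3333, so e^(−0.172t) = 0.136792.
−0.172·t = ln(0.136792) = -1.9893, so t = 1.9893/0.172 = 11.566.

11.57 years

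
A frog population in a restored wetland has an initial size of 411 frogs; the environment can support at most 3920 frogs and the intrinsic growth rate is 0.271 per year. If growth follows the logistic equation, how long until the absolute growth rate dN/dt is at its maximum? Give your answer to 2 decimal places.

Logistic growth is fastest at N = K/2 = 1960.
A = (K − N₀)/N₀ = 8.5377. Set K/(1 + A·e^(−rt)) = K/2 → A·e^(−rt) = 1.
e^(−0.271t) = 1/8.5377 = 0.117127, so t = ln(8.5377)/0.271 = 2.1445/0.271 = 7.9133.

7.91 years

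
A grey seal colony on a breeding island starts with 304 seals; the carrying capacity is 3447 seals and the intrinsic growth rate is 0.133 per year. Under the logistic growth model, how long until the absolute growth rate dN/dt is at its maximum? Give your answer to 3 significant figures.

17.6 years

Logistic growth is fastest at N = K/2 = 1723.5.
A = (K − N₀)/N₀ = 10.339. Set K/(1 + A·e^(−rt)) = K/2 → A·e^(−rt) = 1.
e^(−0.133t) = 1/10.339 = 0.0967229, so t = ln(10.339)/0.133 = 2.3359/0.133 = 17.563.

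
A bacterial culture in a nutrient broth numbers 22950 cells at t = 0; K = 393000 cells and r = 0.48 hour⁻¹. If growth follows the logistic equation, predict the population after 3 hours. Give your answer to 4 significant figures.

81530 cells

A = (K − N₀)/N₀ = (393000 − 22950)/22950 = 16.124.
N(t) = K/(1 + A·e^(−rt)) = 393000/(1 + 16.124×e^(−0.48×3)).
e^(−1.44) = 0.23693; denominator = 1 + 16.124×0.23693 = 4.8203.
N = 393000/4.8203 = 81530.8.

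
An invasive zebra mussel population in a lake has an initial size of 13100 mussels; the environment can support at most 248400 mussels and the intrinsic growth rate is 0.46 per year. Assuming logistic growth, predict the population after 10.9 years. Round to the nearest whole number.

221916 mussels

A = (K − N₀)/N₀ = (248400 − 13100)/13100 = 17.962.
N(t) = K/(1 + A·e^(−rt)) = 248400/(1 + 17.962×e^(−0.46×10.9)).
e^(−5.014) = 0.0066443; denominator = 1 + 17.962×0.0066443 = 1.1193.
N = 248400/1.1193 = 221916.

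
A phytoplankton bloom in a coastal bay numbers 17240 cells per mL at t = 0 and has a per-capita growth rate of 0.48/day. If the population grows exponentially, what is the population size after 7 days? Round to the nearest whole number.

496326 cells per mL

N(t) = N₀·e^(rt) = 17240 × e^(0.48×7) = 17240 × e^3.36.
e^3.36 ≈ 28.789, so N ≈ 17240 × 28.789 = 496326.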